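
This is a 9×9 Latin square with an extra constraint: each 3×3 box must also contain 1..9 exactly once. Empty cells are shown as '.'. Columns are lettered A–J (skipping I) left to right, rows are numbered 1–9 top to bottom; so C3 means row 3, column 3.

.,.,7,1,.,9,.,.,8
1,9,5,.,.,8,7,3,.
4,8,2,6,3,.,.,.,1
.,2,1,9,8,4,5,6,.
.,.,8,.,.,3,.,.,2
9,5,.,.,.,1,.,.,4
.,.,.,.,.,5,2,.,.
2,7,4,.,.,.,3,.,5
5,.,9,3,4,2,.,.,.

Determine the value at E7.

1

E2 = 2: row 2 has {1,3,5,7,8,9}; col 5 has {3,4,8}; box has {1,3,6,8,9} → only 2 remains.
J2 = 6: row 2 has {1,2,3,5,7,8,9}; col 9 has {1,2,4,5,8}; box has {1,3,7,8} → only 6 remains.
F3 = 7: row 3 has {1,2,3,4,6,8}; col 6 has {1,2,3,4,5,8,9}; box has {1,2,3,6,8,9} → only 7 remains.
G3 = 9: row 3 has {1,2,3,4,6,7,8}; col 7 has {2,3,5,7}; box has {1,3,6,7,8} → only 9 remains.
H3 = 5: row 3 has {1,2,3,4,6,7,8,9}; col 8 has {3,6}; box has {1,3,6,7,8,9} → only 5 remains.
G5 = 1: row 5 has {2,3,8}; col 7 has {2,3,5,7,9}; box has {2,4,5,6} → only 1 remains.
G6 = 8: row 6 has {1,4,5,9}; col 7 has {1,2,3,5,7,9}; box has {1,2,4,5,6} → only 8 remains.
H6 = 7: row 6 has {1,4,5,8,9}; col 8 has {3,5,6}; box has {1,2,4,5,6,8} → only 7 remains.
D8 = 8: row 8 has {2,3,4,5,7}; col 4 has {1,3,6,9}; box has {2,3,4,5} → only 8 remains.
F8 = 6: row 8 has {2,3,4,5,7,8}; col 6 has {1,2,3,4,5,7,8,9}; box has {2,3,4,5,8} → only 6 remains.
G9 = 6: row 9 has {2,3,4,5,9}; col 7 has {1,2,3,5,7,8,9}; box has {2,3,5} → only 6 remains.
J9 = 7: row 9 has {2,3,4,5,6,9}; col 9 has {1,2,4,5,6,8}; box has {2,3,5,6} → only 7 remains.
E1 = 5: row 1 has {1,7,8,9}; col 5 has {2,3,4,8}; box has {1,2,3,6,7,8,9} → only 5 remains.
G1 = 4: row 1 has {1,5,7,8,9}; col 7 has {1,2,3,5,6,7,8,9}; box has {1,3,5,6,7,8,9} → only 4 remains.
H1 = 2: row 1 has {1,4,5,7,8,9}; col 8 has {3,5,6,7}; box has {1,3,4,5,6,7,8,9} → only 2 remains.
D2 = 4: row 2 has {1,2,3,5,6,7,8,9}; col 4 has {1,3,6,8,9}; box has {1,2,3,5,6,7,8,9} → only 4 remains.
J4 = 3: row 4 has {1,2,4,5,6,8,9}; col 9 has {1,2,4,5,6,7,8}; box has {1,2,4,5,6,7,8} → only 3 remains.
H5 = 9: row 5 has {1,2,3,8}; col 8 has {2,3,5,6,7}; box has {1,2,3,4,5,6,7,8} → only 9 remains.
D6 = 2: row 6 has {1,4,5,7,8,9}; col 4 has {1,3,4,6,8,9}; box has {1,3,4,8,9} → only 2 remains.
E6 = 6: row 6 has {1,2,4,5,7,8,9}; col 5 has {2,3,4,5,8}; box has {1,2,3,4,8,9} → only 6 remains.
D7 = 7: row 7 has {2,5}; col 4 has {1,2,3,4,6,8,9}; box has {2,3,4,5,6,8} → only 7 remains.
J7 = 9: row 7 has {2,5,7}; col 9 has {1,2,3,4,5,6,7,8}; box has {2,3,5,6,7} → only 9 remains.
H8 = 1: row 8 has {2,3,4,5,6,7,8}; col 8 has {2,3,5,6,7,9}; box has {2,3,5,6,7,9} → only 1 remains.
B9 = 1: row 9 has {2,3,4,5,6,7,9}; col 2 has {2,5,7,8,9}; box has {2,4,5,7,9} → only 1 remains.
H9 = 8: row 9 has {1,2,3,4,5,6,7,9}; col 8 has {1,2,3,5,6,7,9}; box has {1,2,3,5,6,7,9} → only 8 remains.
A4 = 7: row 4 has {1,2,3,4,5,6,8,9}; col 1 has {1,2,4,5,9}; box has {1,2,5,8,9} → only 7 remains.
A5 = 6: row 5 has {1,2,3,8,9}; col 1 has {1,2,4,5,7,9}; box has {1,2,5,7,8,9} → only 6 remains.
B5 = 4: row 5 has {1,2,3,6,8,9}; col 2 has {1,2,5,7,8,9}; box has {1,2,5,6,7,8,9} → only 4 remains.
D5 = 5: row 5 has {1,2,3,4,6,8,9}; col 4 has {1,2,3,4,6,7,8,9}; box has {1,2,3,4,6,8,9} → only 5 remains.
E5 = 7: row 5 has {1,2,3,4,5,6,8,9}; col 5 has {2,3,4,5,6,8}; box has {1,2,3,4,5,6,8,9} → only 7 remains.
C6 = 3: row 6 has {1,2,4,5,6,7,8,9}; col 3 has {1,2,4,5,7,8,9}; box has {1,2,4,5,6,7,8,9} → only 3 remains.
C7 = 6: row 7 has {2,5,7,9}; col 3 has {1,2,3,4,5,7,8,9}; box has {1,2,4,5,7,9} → only 6 remains.
E7 = 1: row 7 has {2,5,6,7,9}; col 5 has {2,3,4,5,6,7,8}; box has {2,3,4,5,6,7,8} → only 1 remains.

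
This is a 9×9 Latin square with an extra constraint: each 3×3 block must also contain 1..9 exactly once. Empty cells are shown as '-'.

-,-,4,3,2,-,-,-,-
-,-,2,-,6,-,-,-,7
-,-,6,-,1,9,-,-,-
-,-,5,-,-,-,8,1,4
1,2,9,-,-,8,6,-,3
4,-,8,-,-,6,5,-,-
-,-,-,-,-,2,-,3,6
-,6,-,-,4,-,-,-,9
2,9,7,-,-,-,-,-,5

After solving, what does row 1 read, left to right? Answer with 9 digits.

row 5, column 8 = 7 (sole candidate).
row 6, column 9 = 2 (sole candidate).
row 7, column 3 = 1 (sole candidate).
row 8, column 3 = 3 (sole candidate).
row 3, column 9 = 8 (sole candidate).
row 5, column 5 = 5 (sole candidate).
row 6, column 8 = 9 (sole candidate).
row 1, column 9 = 1: row 1 has {2,3,4}; col 9 has {2,3,4,5,6,7,8,9}; box has {7,8} → only 1 remains.
row 5, column 4 = 4 (sole candidate).
row 1, column 7 = 9: row 1 has {1,2,3,4}; col 7 has {5,6,8}; box has {1,7,8} → only 9 remains.
row 1, column 8 = 6: in row 1, 6 can only go here (every other open cell in that row sees a 6).
row 2, column 2 = 1 (hidden single in row 2).
row 2, column 1 = 9 (hidden single in row 2).
row 2, column 4 = 8 (hidden single in row 2).
row 2, column 7 = 3 (hidden single in row 2).
row 4, column 4 = 2 (hidden single in row 4).
row 4, column 1 = 6 (hidden single in row 4).
row 4, column 5 = 9 (hidden single in row 4).
row 6, column 4 = 1 (hidden single in row 6).
row 9, column 4 = 6 (sole candidate).
row 7, column 4 = 9 (hidden single in row 7).
row 3, column 1 = 3 (hidden single in column 1).
row 1, column 1 = 7: in column 1, 7 can only go here (every other open cell in that column sees a 7).
row 1, column 6 = 5: row 1 has {1,2,3,4,6,7,9}; col 6 has {2,6,8,9}; box has {1,2,3,6,8,9} → only 5 remains.
row 2, column 6 = 4 (sole candidate).
row 2, column 8 = 5 (sole candidate).
row 3, column 2 = 5 (sole candidate).
row 3, column 4 = 7 (sole candidate).
row 8, column 4 = 5 (sole candidate).
row 1, column 2 = 8: row 1 has {1,2,3,4,5,6,7,9}; col 2 has {1,2,5,6,9}; box has {1,2,3,4,5,6,7,9} → only 8 remains.

784325961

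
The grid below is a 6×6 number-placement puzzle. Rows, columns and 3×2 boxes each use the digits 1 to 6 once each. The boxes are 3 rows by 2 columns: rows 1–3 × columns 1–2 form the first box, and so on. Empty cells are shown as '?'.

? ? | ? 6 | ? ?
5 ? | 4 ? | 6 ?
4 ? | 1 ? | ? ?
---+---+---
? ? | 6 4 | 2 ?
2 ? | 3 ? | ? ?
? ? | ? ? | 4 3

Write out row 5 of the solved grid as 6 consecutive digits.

243516

r1c6 = 4: in row 1, 4 can only go here (every other open cell in that row sees a 4).
r3c2 = 6: in row 3, 6 can only go here (every other open cell in that row sees a 6).
r5c2 = 4: in row 5, 4 can only go here (every other open cell in that row sees a 4).
r5c6 = 6: in row 5, 6 can only go here (every other open cell in that row sees a 6).
r6c1 = 6: in row 6, 6 can only go here (every other open cell in that row sees a 6).
Singles propagation stalls; r5c4 is still open with candidates {1,5}.
  Try r5c4 = 1: this forces r5c5=5, r3c5=3, r4c6=1, r1c5=1; then column 1 has no cell left for 1 — contradiction.
So r5c4 = 5.
r5c5 = 1: row 5 has {2,3,4,5,6}; col 5 has {2,4,6}; box has {2,3,4,6} → only 1 remains.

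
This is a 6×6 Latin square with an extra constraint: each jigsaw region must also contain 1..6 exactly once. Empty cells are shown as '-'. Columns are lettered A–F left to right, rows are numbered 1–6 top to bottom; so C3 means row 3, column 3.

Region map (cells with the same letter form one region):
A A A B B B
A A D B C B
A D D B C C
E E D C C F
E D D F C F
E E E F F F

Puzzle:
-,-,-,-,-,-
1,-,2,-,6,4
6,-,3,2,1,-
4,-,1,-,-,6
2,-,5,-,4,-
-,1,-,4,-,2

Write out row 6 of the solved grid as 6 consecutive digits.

316452

C1 = 4: row 1 has {}; col 3 has {1,2,3,5}; region has {1,6} → only 4 remains.
B3 = 4: row 3 has {1,2,3,6}; col 2 has {1}; region has {1,2,3,5} → only 4 remains.
F3 = 5: row 3 has {1,2,3,4,6}; col 6 has {2,4,6}; region has {1,4,6} → only 5 remains.
D4 = 3: row 4 has {1,4,6}; col 4 has {2,4}; region has {1,4,5,6} → only 3 remains.
E4 = 2: row 4 has {1,3,4,6}; col 5 has {1,4,6}; region has {1,3,4,5,6} → only 2 remains.
B5 = 6: row 5 has {2,4,5}; col 2 has {1,4}; region has {1,2,3,4,5} → only 6 remains.
D5 = 1: row 5 has {2,4,5,6}; col 4 has {2,3,4}; region has {2,4,6} → only 1 remains.
F5 = 3: row 5 has {1,2,4,5,6}; col 6 has {2,4,5,6}; region has {1,2,4,6} → only 3 remains.
C6 = 6: row 6 has {1,2,4}; col 3 has {1,2,3,4,5}; region has {1,2,4} → only 6 remains.
E6 = 5: row 6 has {1,2,4,6}; col 5 has {1,2,4,6}; region has {1,2,3,4,6} → only 5 remains.
E1 = 3: row 1 has {4}; col 5 has {1,2,4,5,6}; region has {2,4} → only 3 remains.
F1 = 1: row 1 has {3,4}; col 6 has {2,3,4,5,6}; region has {2,3,4} → only 1 remains.
D2 = 5: row 2 has {1,2,4,6}; col 4 has {1,2,3,4}; region has {1,2,3,4} → only 5 remains.
B4 = 5: row 4 has {1,2,3,4,6}; col 2 has {1,4,6}; region has {1,2,4,6} → only 5 remains.
A6 = 3: row 6 has {1,2,4,5,6}; col 1 has {1,2,4,6}; region has {1,2,4,5,6} → only 3 remains.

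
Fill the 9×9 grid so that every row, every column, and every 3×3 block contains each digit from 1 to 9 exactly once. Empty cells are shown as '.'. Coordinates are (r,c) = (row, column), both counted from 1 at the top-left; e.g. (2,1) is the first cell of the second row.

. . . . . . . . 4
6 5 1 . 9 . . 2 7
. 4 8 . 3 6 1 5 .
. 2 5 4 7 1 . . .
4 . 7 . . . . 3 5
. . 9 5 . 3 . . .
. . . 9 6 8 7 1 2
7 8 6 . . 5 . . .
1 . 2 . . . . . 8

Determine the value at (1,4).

1

(1,3) = 3 (sole candidate).
(2,4) = 8 (sole candidate).
(2,6) = 4 (sole candidate).
(2,7) = 3 (sole candidate).
(3,9) = 9 (sole candidate).
(4,9) = 6 (sole candidate).
(6,1) = 8 (sole candidate).
(6,5) = 2 (sole candidate).
(6,7) = 4 (sole candidate).
(6,8) = 7 (sole candidate).
(6,9) = 1 (sole candidate).
(7,2) = 3 (sole candidate).
(7,3) = 4 (sole candidate).
(8,7) = 9 (sole candidate).
(8,8) = 4 (sole candidate).
(8,9) = 3 (sole candidate).
(9,2) = 9 (sole candidate).
(9,5) = 4 (sole candidate).
(9,6) = 7 (sole candidate).
(9,8) = 6 (sole candidate).
(1,2) = 7 (sole candidate).
(1,6) = 2 (sole candidate).
(1,8) = 8 (sole candidate).
(3,1) = 2 (sole candidate).
(3,4) = 7 (sole candidate).
(4,1) = 3 (sole candidate).
(4,7) = 8 (sole candidate).
(4,8) = 9 (sole candidate).
(5,4) = 6 (sole candidate).
(5,5) = 8 (sole candidate).
(5,6) = 9 (sole candidate).
(5,7) = 2 (sole candidate).
(6,2) = 6 (sole candidate).
(7,1) = 5 (sole candidate).
(8,5) = 1 (sole candidate).
(9,4) = 3 (sole candidate).
(9,7) = 5 (sole candidate).
(1,1) = 9 (sole candidate).
(1,4) = 1: row 1 has {2,3,4,7,8,9}; col 4 has {3,4,5,6,7,8,9}; box has {2,3,4,6,7,8,9} → only 1 remains.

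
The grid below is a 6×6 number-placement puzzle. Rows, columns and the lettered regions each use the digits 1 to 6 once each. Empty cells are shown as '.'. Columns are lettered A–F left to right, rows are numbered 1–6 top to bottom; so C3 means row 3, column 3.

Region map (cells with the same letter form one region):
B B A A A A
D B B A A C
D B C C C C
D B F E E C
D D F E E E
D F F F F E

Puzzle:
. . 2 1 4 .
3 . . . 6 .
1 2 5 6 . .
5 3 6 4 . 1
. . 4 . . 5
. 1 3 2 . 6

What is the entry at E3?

A1 = 6 (sole candidate).
B1 = 5 (sole candidate).
F1 = 3 (sole candidate).
B2 = 4 (sole candidate).
C2 = 1 (sole candidate).
D2 = 5 (sole candidate).
F2 = 2 (sole candidate).
E3 = 3: row 3 has {1,2,5,6}; col 5 has {4,6}; region has {1,2,5,6} → only 3 remains.

3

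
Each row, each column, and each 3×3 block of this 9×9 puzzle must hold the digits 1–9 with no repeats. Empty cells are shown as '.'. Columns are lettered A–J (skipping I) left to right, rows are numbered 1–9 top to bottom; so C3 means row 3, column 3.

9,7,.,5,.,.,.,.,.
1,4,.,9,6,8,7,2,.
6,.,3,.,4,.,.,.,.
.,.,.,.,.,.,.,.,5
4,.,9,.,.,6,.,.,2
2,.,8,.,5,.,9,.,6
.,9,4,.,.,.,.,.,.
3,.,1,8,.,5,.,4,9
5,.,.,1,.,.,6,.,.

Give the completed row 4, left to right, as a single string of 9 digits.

C1 = 2: row 1 has {5,7,9}; col 3 has {1,3,4,8,9}; box has {1,3,4,6,7,9} → only 2 remains.
C2 = 5: row 2 has {1,2,4,6,7,8,9}; col 3 has {1,2,3,4,8,9}; box has {1,2,3,4,6,7,9} → only 5 remains.
J2 = 3: row 2 has {1,2,4,5,6,7,8,9}; col 9 has {2,5,6,9}; box has {2,7} → only 3 remains.
B3 = 8: row 3 has {3,4,6}; col 2 has {4,7,9}; box has {1,2,3,4,5,6,7,9} → only 8 remains.
J3 = 1: row 3 has {3,4,6,8}; col 9 has {2,3,5,6,9}; box has {2,3,7} → only 1 remains.
A4 = 7: row 4 has {5}; col 1 has {1,2,3,4,5,6,9}; box has {2,4,8,9} → only 7 remains.
C4 = 6: row 4 has {5,7}; col 3 has {1,2,3,4,5,8,9}; box has {2,4,7,8,9} → only 6 remains.
A7 = 8: row 7 has {4,9}; col 1 has {1,2,3,4,5,6,7,9}; box has {1,3,4,5,9} → only 8 remains.
J7 = 7: row 7 has {4,8,9}; col 9 has {1,2,3,5,6,9}; box has {4,6,9} → only 7 remains.
G8 = 2: row 8 has {1,3,4,5,8,9}; col 7 has {6,7,9}; box has {4,6,7,9} → only 2 remains.
B9 = 2: row 9 has {1,5,6}; col 2 has {4,7,8,9}; box has {1,3,4,5,8,9} → only 2 remains.
C9 = 7: row 9 has {1,2,5,6}; col 3 has {1,2,3,4,5,6,8,9}; box has {1,2,3,4,5,8,9} → only 7 remains.
J9 = 8: row 9 has {1,2,5,6,7}; col 9 has {1,2,3,5,6,7,9}; box has {2,4,6,7,9} → only 8 remains.
J1 = 4: row 1 has {2,5,7,9}; col 9 has {1,2,3,5,6,7,8,9}; box has {1,2,3,7} → only 4 remains.
G3 = 5: row 3 has {1,3,4,6,8}; col 7 has {2,6,7,9}; box has {1,2,3,4,7} → only 5 remains.
H3 = 9: row 3 has {1,3,4,5,6,8}; col 8 has {2,4}; box has {1,2,3,4,5,7} → only 9 remains.
B8 = 6: row 8 has {1,2,3,4,5,8,9}; col 2 has {2,4,7,8,9}; box has {1,2,3,4,5,7,8,9} → only 6 remains.
E8 = 7: row 8 has {1,2,3,4,5,6,8,9}; col 5 has {4,5,6}; box has {1,5,8} → only 7 remains.
H9 = 3: row 9 has {1,2,5,6,7,8}; col 8 has {2,4,9}; box has {2,4,6,7,8,9} → only 3 remains.
G1 = 8: row 1 has {2,4,5,7,9}; col 7 has {2,5,6,7,9}; box has {1,2,3,4,5,7,9} → only 8 remains.
H1 = 6: row 1 has {2,4,5,7,8,9}; col 8 has {2,3,4,9}; box has {1,2,3,4,5,7,8,9} → only 6 remains.
G7 = 1: row 7 has {4,7,8,9}; col 7 has {2,5,6,7,8,9}; box has {2,3,4,6,7,8,9} → only 1 remains.
H7 = 5: row 7 has {1,4,7,8,9}; col 8 has {2,3,4,6,9}; box has {1,2,3,4,6,7,8,9} → only 5 remains.
E9 = 9: row 9 has {1,2,3,5,6,7,8}; col 5 has {4,5,6,7}; box has {1,5,7,8} → only 9 remains.
F9 = 4: row 9 has {1,2,3,5,6,7,8,9}; col 6 has {5,6,8}; box has {1,5,7,8,9} → only 4 remains.
G5 = 3: row 5 has {2,4,6,9}; col 7 has {1,2,5,6,7,8,9}; box has {2,5,6,9} → only 3 remains.
G4 = 4: row 4 has {5,6,7}; col 7 has {1,2,3,5,6,7,8,9}; box has {2,3,5,6,9} → only 4 remains.
D5 = 7: row 5 has {2,3,4,6,9}; col 4 has {1,5,8,9}; box has {5,6} → only 7 remains.
D3 = 2: row 3 has {1,3,4,5,6,8,9}; col 4 has {1,5,7,8,9}; box has {4,5,6,8,9} → only 2 remains.
F3 = 7: row 3 has {1,2,3,4,5,6,8,9}; col 6 has {4,5,6,8}; box has {2,4,5,6,8,9} → only 7 remains.
D4 = 3: row 4 has {4,5,6,7}; col 4 has {1,2,5,7,8,9}; box has {5,6,7} → only 3 remains.
D6 = 4: row 6 has {2,5,6,8,9}; col 4 has {1,2,3,5,7,8,9}; box has {3,5,6,7} → only 4 remains.
F6 = 1: row 6 has {2,4,5,6,8,9}; col 6 has {4,5,6,7,8}; box has {3,4,5,6,7} → only 1 remains.
H6 = 7: row 6 has {1,2,4,5,6,8,9}; col 8 has {2,3,4,5,6,9}; box has {2,3,4,5,6,9} → only 7 remains.
D7 = 6: row 7 has {1,4,5,7,8,9}; col 4 has {1,2,3,4,5,7,8,9}; box has {1,4,5,7,8,9} → only 6 remains.
F1 = 3: row 1 has {2,4,5,6,7,8,9}; col 6 has {1,4,5,6,7,8}; box has {2,4,5,6,7,8,9} → only 3 remains.
B4 = 1: row 4 has {3,4,5,6,7}; col 2 has {2,4,6,7,8,9}; box has {2,4,6,7,8,9} → only 1 remains.
H4 = 8: row 4 has {1,3,4,5,6,7}; col 8 has {2,3,4,5,6,7,9}; box has {2,3,4,5,6,7,9} → only 8 remains.
B5 = 5: row 5 has {2,3,4,6,7,9}; col 2 has {1,2,4,6,7,8,9}; box has {1,2,4,6,7,8,9} → only 5 remains.
E5 = 8: row 5 has {2,3,4,5,6,7,9}; col 5 has {4,5,6,7,9}; box has {1,3,4,5,6,7} → only 8 remains.
H5 = 1: row 5 has {2,3,4,5,6,7,8,9}; col 8 has {2,3,4,5,6,7,8,9}; box has {2,3,4,5,6,7,8,9} → only 1 remains.
B6 = 3: row 6 has {1,2,4,5,6,7,8,9}; col 2 has {1,2,4,5,6,7,8,9}; box has {1,2,4,5,6,7,8,9} → only 3 remains.
F7 = 2: row 7 has {1,4,5,6,7,8,9}; col 6 has {1,3,4,5,6,7,8}; box has {1,4,5,6,7,8,9} → only 2 remains.
E1 = 1: row 1 has {2,3,4,5,6,7,8,9}; col 5 has {4,5,6,7,8,9}; box has {2,3,4,5,6,7,8,9} → only 1 remains.
E4 = 2: row 4 has {1,3,4,5,6,7,8}; col 5 has {1,4,5,6,7,8,9}; box has {1,3,4,5,6,7,8} → only 2 remains.
F4 = 9: row 4 has {1,2,3,4,5,6,7,8}; col 6 has {1,2,3,4,5,6,7,8}; box has {1,2,3,4,5,6,7,8} → only 9 remains.

716329485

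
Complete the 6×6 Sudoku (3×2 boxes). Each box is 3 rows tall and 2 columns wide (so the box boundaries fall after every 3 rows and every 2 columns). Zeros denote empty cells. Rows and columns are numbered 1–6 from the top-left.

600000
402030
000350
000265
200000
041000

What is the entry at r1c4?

4

r3c1 = 1: row 3 has {3,5}; col 1 has {2,4,6}; box has {4,6} → only 1 remains.
r3c2 = 2: row 3 has {1,3,5}; col 2 has {4}; box has {1,4,6} → only 2 remains.
r4c1 = 3: row 4 has {2,5,6}; col 1 has {1,2,4,6}; box has {2,4} → only 3 remains.
r4c2 = 1: row 4 has {2,3,5,6}; col 2 has {2,4}; box has {2,3,4} → only 1 remains.
r4c3 = 4: row 4 has {1,2,3,5,6}; col 3 has {1,2}; box has {1,2} → only 4 remains.
r6c1 = 5: row 6 has {1,4}; col 1 has {1,2,3,4,6}; box has {1,2,3,4} → only 5 remains.
r6c4 = 6: row 6 has {1,4,5}; col 4 has {2,3}; box has {1,2,4} → only 6 remains.
r6c5 = 2: row 6 has {1,4,5,6}; col 5 has {3,5,6}; box has {5,6} → only 2 remains.
r6c6 = 3: row 6 has {1,2,4,5,6}; col 6 has {5}; box has {2,5,6} → only 3 remains.
r1c3 = 5: row 1 has {6}; col 3 has {1,2,4}; box has {2,3} → only 5 remains.
r2c2 = 5: row 2 has {2,3,4}; col 2 has {1,2,4}; box has {1,2,4,6} → only 5 remains.
r2c4 = 1: row 2 has {2,3,4,5}; col 4 has {2,3,6}; box has {2,3,5} → only 1 remains.
r2c6 = 6: row 2 has {1,2,3,4,5}; col 6 has {3,5}; box has {3,5} → only 6 remains.
r3c3 = 6: row 3 has {1,2,3,5}; col 3 has {1,2,4,5}; box has {1,2,3,5} → only 6 remains.
r3c6 = 4: row 3 has {1,2,3,5,6}; col 6 has {3,5,6}; box has {3,5,6} → only 4 remains.
r5c2 = 6: row 5 has {2}; col 2 has {1,2,4,5}; box has {1,2,3,4,5} → only 6 remains.
r5c3 = 3: row 5 has {2,6}; col 3 has {1,2,4,5,6}; box has {1,2,4,6} → only 3 remains.
r5c4 = 5: row 5 has {2,3,6}; col 4 has {1,2,3,6}; box has {1,2,3,4,6} → only 5 remains.
r5c6 = 1: row 5 has {2,3,5,6}; col 6 has {3,4,5,6}; box has {2,3,5,6} → only 1 remains.
r1c2 = 3: row 1 has {5,6}; col 2 has {1,2,4,5,6}; box has {1,2,4,5,6} → only 3 remains.
r1c4 = 4: row 1 has {3,5,6}; col 4 has {1,2,3,5,6}; box has {1,2,3,5,6} → only 4 remains.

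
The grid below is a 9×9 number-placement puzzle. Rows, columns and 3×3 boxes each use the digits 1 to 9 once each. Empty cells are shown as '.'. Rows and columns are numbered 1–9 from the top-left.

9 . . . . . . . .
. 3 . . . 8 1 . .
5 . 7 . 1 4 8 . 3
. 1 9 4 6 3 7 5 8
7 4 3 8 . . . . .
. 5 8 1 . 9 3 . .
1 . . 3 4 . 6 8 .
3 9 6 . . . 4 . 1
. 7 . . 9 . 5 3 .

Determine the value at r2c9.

r1c7 = 2 (sole candidate).
r4c1 = 2 (sole candidate).
r5c7 = 9 (sole candidate).
r6c1 = 6 (sole candidate).
r7c2 = 2 (sole candidate).
r7c3 = 5 (sole candidate).
r7c6 = 7 (sole candidate).
r7c9 = 9 (sole candidate).
r9c3 = 4 (sole candidate).
r9c9 = 2 (sole candidate).
r1c3 = 1 (sole candidate).
r2c1 = 4 (sole candidate).
r2c3 = 2 (sole candidate).
r3c2 = 6 (sole candidate).
r3c8 = 9 (sole candidate).
r5c9 = 6 (sole candidate).
r6c9 = 4 (sole candidate).
r8c8 = 7 (sole candidate).
r9c1 = 8 (sole candidate).
r9c4 = 6 (sole candidate).
r9c6 = 1 (sole candidate).
r1c2 = 8 (sole candidate).
r2c8 = 6 (sole candidate).
r3c4 = 2 (sole candidate).
r6c8 = 2 (sole candidate).
r8c4 = 5 (sole candidate).
r8c6 = 2 (sole candidate).
r1c4 = 7 (sole candidate).
r1c8 = 4 (sole candidate).
r1c9 = 5 (sole candidate).
r2c4 = 9 (sole candidate).
r2c5 = 5 (sole candidate).
r2c9 = 7: row 2 has {1,2,3,4,5,6,8,9}; col 9 has {1,2,3,4,5,6,8,9}; box has {1,2,3,4,5,6,8,9} → only 7 remains.

7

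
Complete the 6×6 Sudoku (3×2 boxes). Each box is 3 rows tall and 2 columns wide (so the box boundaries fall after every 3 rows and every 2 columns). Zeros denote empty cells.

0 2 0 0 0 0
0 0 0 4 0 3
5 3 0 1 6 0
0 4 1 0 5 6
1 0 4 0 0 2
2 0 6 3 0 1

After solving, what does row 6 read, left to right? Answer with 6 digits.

256341

row 2, column 1 = 6: row 2 has {3,4}; col 1 has {1,2,5}; box has {2,3,5} → only 6 remains.
row 2, column 2 = 1: row 2 has {3,4,6}; col 2 has {2,3,4}; box has {2,3,5,6} → only 1 remains.
row 2, column 5 = 2: row 2 has {1,3,4,6}; col 5 has {5,6}; box has {3,6} → only 2 remains.
row 3, column 3 = 2: row 3 has {1,3,5,6}; col 3 has {1,4,6}; box has {1,4} → only 2 remains.
row 3, column 6 = 4: row 3 has {1,2,3,5,6}; col 6 has {1,2,3,6}; box has {2,3,6} → only 4 remains.
row 4, column 1 = 3: row 4 has {1,4,5,6}; col 1 has {1,2,5,6}; box has {1,2,4} → only 3 remains.
row 4, column 4 = 2: row 4 has {1,3,4,5,6}; col 4 has {1,3,4}; box has {1,3,4,6} → only 2 remains.
row 5, column 4 = 5: row 5 has {1,2,4}; col 4 has {1,2,3,4}; box has {1,2,3,4,6} → only 5 remains.
row 5, column 5 = 3: row 5 has {1,2,4,5}; col 5 has {2,5,6}; box has {1,2,5,6} → only 3 remains.
row 6, column 2 = 5: row 6 has {1,2,3,6}; col 2 has {1,2,3,4}; box has {1,2,3,4} → only 5 remains.
row 6, column 5 = 4: row 6 has {1,2,3,5,6}; col 5 has {2,3,5,6}; box has {1,2,3,5,6} → only 4 remains.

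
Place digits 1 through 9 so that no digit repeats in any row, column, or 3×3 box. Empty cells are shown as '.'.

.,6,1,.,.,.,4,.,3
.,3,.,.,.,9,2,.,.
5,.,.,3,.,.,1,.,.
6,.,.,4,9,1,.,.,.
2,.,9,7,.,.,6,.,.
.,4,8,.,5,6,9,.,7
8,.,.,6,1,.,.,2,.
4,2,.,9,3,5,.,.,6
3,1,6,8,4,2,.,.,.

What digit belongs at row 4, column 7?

5

row 2, column 1 = 7: row 2 has {2,3,9}; col 1 has {2,3,4,5,6,8}; box has {1,3,5,6} → only 7 remains.
row 2, column 3 = 4: row 2 has {2,3,7,9}; col 3 has {1,6,8,9}; box has {1,3,5,6,7} → only 4 remains.
row 3, column 3 = 2: row 3 has {1,3,5}; col 3 has {1,4,6,8,9}; box has {1,3,4,5,6,7} → only 2 remains.
row 5, column 2 = 5: row 5 has {2,6,7,9}; col 2 has {1,2,3,4,6}; box has {2,4,6,8,9} → only 5 remains.
row 5, column 5 = 8: row 5 has {2,5,6,7,9}; col 5 has {1,3,4,5,9}; box has {1,4,5,6,7,9} → only 8 remains.
row 5, column 6 = 3: row 5 has {2,5,6,7,8,9}; col 6 has {1,2,5,6,9}; box has {1,4,5,6,7,8,9} → only 3 remains.
row 6, column 1 = 1: row 6 has {4,5,6,7,8,9}; col 1 has {2,3,4,5,6,7,8}; box has {2,4,5,6,8,9} → only 1 remains.
row 6, column 4 = 2: row 6 has {1,4,5,6,7,8,9}; col 4 has {3,4,6,7,8,9}; box has {1,3,4,5,6,7,8,9} → only 2 remains.
row 6, column 8 = 3: row 6 has {1,2,4,5,6,7,8,9}; col 8 has {2}; box has {6,7,9} → only 3 remains.
row 7, column 6 = 7: row 7 has {1,2,6,8}; col 6 has {1,2,3,5,6,9}; box has {1,2,3,4,5,6,8,9} → only 7 remains.
row 8, column 3 = 7: row 8 has {2,3,4,5,6,9}; col 3 has {1,2,4,6,8,9}; box has {1,2,3,4,6,8} → only 7 remains.
row 8, column 7 = 8: row 8 has {2,3,4,5,6,7,9}; col 7 has {1,2,4,6,9}; box has {2,6} → only 8 remains.
row 8, column 8 = 1: row 8 has {2,3,4,5,6,7,8,9}; col 8 has {2,3}; box has {2,6,8} → only 1 remains.
row 1, column 1 = 9: row 1 has {1,3,4,6}; col 1 has {1,2,3,4,5,6,7,8}; box has {1,2,3,4,5,6,7} → only 9 remains.
row 1, column 4 = 5: row 1 has {1,3,4,6,9}; col 4 has {2,3,4,6,7,8,9}; box has {3,9} → only 5 remains.
row 1, column 6 = 8: row 1 has {1,3,4,5,6,9}; col 6 has {1,2,3,5,6,7,9}; box has {3,5,9} → only 8 remains.
row 1, column 8 = 7: row 1 has {1,3,4,5,6,8,9}; col 8 has {1,2,3}; box has {1,2,3,4} → only 7 remains.
row 2, column 4 = 1: row 2 has {2,3,4,7,9}; col 4 has {2,3,4,5,6,7,8,9}; box has {3,5,8,9} → only 1 remains.
row 2, column 5 = 6: row 2 has {1,2,3,4,7,9}; col 5 has {1,3,4,5,8,9}; box has {1,3,5,8,9} → only 6 remains.
row 3, column 2 = 8: row 3 has {1,2,3,5}; col 2 has {1,2,3,4,5,6}; box has {1,2,3,4,5,6,7,9} → only 8 remains.
row 3, column 5 = 7: row 3 has {1,2,3,5,8}; col 5 has {1,3,4,5,6,8,9}; box has {1,3,5,6,8,9} → only 7 remains.
row 3, column 6 = 4: row 3 has {1,2,3,5,7,8}; col 6 has {1,2,3,5,6,7,8,9}; box has {1,3,5,6,7,8,9} → only 4 remains.
row 3, column 9 = 9: row 3 has {1,2,3,4,5,7,8}; col 9 has {3,6,7}; box has {1,2,3,4,7} → only 9 remains.
row 4, column 2 = 7: row 4 has {1,4,6,9}; col 2 has {1,2,3,4,5,6,8}; box has {1,2,4,5,6,8,9} → only 7 remains.
row 4, column 3 = 3: row 4 has {1,4,6,7,9}; col 3 has {1,2,4,6,7,8,9}; box has {1,2,4,5,6,7,8,9} → only 3 remains.
row 4, column 7 = 5: row 4 has {1,3,4,6,7,9}; col 7 has {1,2,4,6,8,9}; box has {3,6,7,9} → only 5 remains.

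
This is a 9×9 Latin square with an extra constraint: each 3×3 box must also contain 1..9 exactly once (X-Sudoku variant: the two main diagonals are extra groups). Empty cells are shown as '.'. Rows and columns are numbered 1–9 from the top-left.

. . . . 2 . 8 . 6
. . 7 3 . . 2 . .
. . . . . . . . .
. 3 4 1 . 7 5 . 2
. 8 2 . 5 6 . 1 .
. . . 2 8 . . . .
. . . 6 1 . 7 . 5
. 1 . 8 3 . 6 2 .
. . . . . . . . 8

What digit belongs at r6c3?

r4c5 = 9 (sole candidate).
r5c4 = 4 (sole candidate).
r6c6 = 3 (sole candidate).
r4c1 = 6 (sole candidate).
r4c8 = 8 (sole candidate).
r6c8 = 6 (hidden single in row 6).
r8c1 = 7 (hidden single in row 8).
r5c1 = 9 (sole candidate).
r5c7 = 3 (sole candidate).
r5c9 = 7 (sole candidate).
r1c1 = 4 (sole candidate).
r9c1 = 3 (sole candidate).
r6c2 = 7 (hidden single in row 6).
r7c8 = 3 (hidden single in row 7).
r1c3 = 3 (hidden single in row 1).
r1c6 = 1 (hidden single in row 1).
r3c9 = 3 (hidden single in row 3).
r3c1 = 1 (hidden single in row 3).
r6c1 = 5 (sole candidate).
r6c3 = 1: row 6 has {2,3,5,6,7,8}; col 3 has {2,3,4,7}; box has {2,3,4,5,6,7,8,9} → only 1 remains.

1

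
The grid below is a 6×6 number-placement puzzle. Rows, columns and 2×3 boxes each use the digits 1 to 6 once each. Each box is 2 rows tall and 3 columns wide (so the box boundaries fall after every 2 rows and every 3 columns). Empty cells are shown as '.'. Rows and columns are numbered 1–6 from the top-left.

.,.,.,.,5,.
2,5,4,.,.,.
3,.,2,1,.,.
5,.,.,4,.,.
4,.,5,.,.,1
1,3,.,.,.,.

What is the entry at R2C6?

6

R1C1 = 6: row 1 has {5}; col 1 has {1,2,3,4,5}; box has {2,4,5} → only 6 remains.
R1C2 = 1: row 1 has {5,6}; col 2 has {3,5}; box has {2,4,5,6} → only 1 remains.
R1C3 = 3: row 1 has {1,5,6}; col 3 has {2,4,5}; box has {1,2,4,5,6} → only 3 remains.
R1C4 = 2: row 1 has {1,3,5,6}; col 4 has {1,4}; box has {5} → only 2 remains.
R1C6 = 4: row 1 has {1,2,3,5,6}; col 6 has {1}; box has {2,5} → only 4 remains.
R3C5 = 6: row 3 has {1,2,3}; col 5 has {5}; box has {1,4} → only 6 remains.
R3C6 = 5: row 3 has {1,2,3,6}; col 6 has {1,4}; box has {1,4,6} → only 5 remains.
R4C2 = 6: row 4 has {4,5}; col 2 has {1,3,5}; box has {2,3,5} → only 6 remains.
R4C3 = 1: row 4 has {4,5,6}; col 3 has {2,3,4,5}; box has {2,3,5,6} → only 1 remains.
R5C2 = 2: row 5 has {1,4,5}; col 2 has {1,3,5,6}; box has {1,3,4,5} → only 2 remains.
R5C5 = 3: row 5 has {1,2,4,5}; col 5 has {5,6}; box has {1} → only 3 remains.
R6C3 = 6: row 6 has {1,3}; col 3 has {1,2,3,4,5}; box has {1,2,3,4,5} → only 6 remains.
R6C4 = 5: row 6 has {1,3,6}; col 4 has {1,2,4}; box has {1,3} → only 5 remains.
R6C6 = 2: row 6 has {1,3,5,6}; col 6 has {1,4,5}; box has {1,3,5} → only 2 remains.
R2C5 = 1: row 2 has {2,4,5}; col 5 has {3,5,6}; box has {2,4,5} → only 1 remains.
R3C2 = 4: row 3 has {1,2,3,5,6}; col 2 has {1,2,3,5,6}; box has {1,2,3,5,6} → only 4 remains.
R4C5 = 2: row 4 has {1,4,5,6}; col 5 has {1,3,5,6}; box has {1,4,5,6} → only 2 remains.
R4C6 = 3: row 4 has {1,2,4,5,6}; col 6 has {1,2,4,5}; box has {1,2,4,5,6} → only 3 remains.
R5C4 = 6: row 5 has {1,2,3,4,5}; col 4 has {1,2,4,5}; box has {1,2,3,5} → only 6 remains.
R6C5 = 4: row 6 has {1,2,3,5,6}; col 5 has {1,2,3,5,6}; box has {1,2,3,5,6} → only 4 remains.
R2C4 = 3: row 2 has {1,2,4,5}; col 4 has {1,2,4,5,6}; box has {1,2,4,5} → only 3 remains.
R2C6 = 6: row 2 has {1,2,3,4,5}; col 6 has {1,2,3,4,5}; box has {1,2,3,4,5} → only 6 remains.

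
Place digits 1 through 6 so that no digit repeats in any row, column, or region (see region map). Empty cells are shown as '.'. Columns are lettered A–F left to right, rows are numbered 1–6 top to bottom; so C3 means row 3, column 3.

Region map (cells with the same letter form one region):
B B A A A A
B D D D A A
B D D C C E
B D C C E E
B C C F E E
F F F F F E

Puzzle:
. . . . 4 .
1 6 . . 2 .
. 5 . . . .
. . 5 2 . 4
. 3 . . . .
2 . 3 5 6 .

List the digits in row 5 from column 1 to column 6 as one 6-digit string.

436152

B1 = 2: row 1 has {4}; col 2 has {3,5,6}; region has {1} → only 2 remains.
C2 = 4: row 2 has {1,2,6}; col 3 has {3,5}; region has {5,6} → only 4 remains.
D2 = 3: row 2 has {1,2,4,6}; col 4 has {2,5}; region has {4,5,6} → only 3 remains.
F2 = 5: row 2 has {1,2,3,4,6}; col 6 has {4}; region has {2,4} → only 5 remains.
E3 = 1: row 3 has {5}; col 5 has {2,4,6}; region has {2,3,5} → only 1 remains.
B4 = 1: row 4 has {2,4,5}; col 2 has {2,3,5,6}; region has {3,4,5,6} → only 1 remains.
E4 = 3: row 4 has {1,2,4,5}; col 5 has {1,2,4,6}; region has {4} → only 3 remains.
C5 = 6: row 5 has {3}; col 3 has {3,4,5}; region has {1,2,3,5} → only 6 remains.
E5 = 5: row 5 has {3,6}; col 5 has {1,2,3,4,6}; region has {3,4} → only 5 remains.
B6 = 4: row 6 has {2,3,5,6}; col 2 has {1,2,3,5,6}; region has {2,3,5,6} → only 4 remains.
F6 = 1: row 6 has {2,3,4,5,6}; col 6 has {4,5}; region has {3,4,5} → only 1 remains.
C1 = 1: row 1 has {2,4}; col 3 has {3,4,5,6}; region has {2,4,5} → only 1 remains.
D1 = 6: row 1 has {1,2,4}; col 4 has {2,3,5}; region has {1,2,4,5} → only 6 remains.
F1 = 3: row 1 has {1,2,4,6}; col 6 has {1,4,5}; region has {1,2,4,5,6} → only 3 remains.
C3 = 2: row 3 has {1,5}; col 3 has {1,3,4,5,6}; region has {1,3,4,5,6} → only 2 remains.
D3 = 4: row 3 has {1,2,5}; col 4 has {2,3,5,6}; region has {1,2,3,5,6} → only 4 remains.
F3 = 6: row 3 has {1,2,4,5}; col 6 has {1,3,4,5}; region has {1,3,4,5} → only 6 remains.
A4 = 6: row 4 has {1,2,3,4,5}; col 1 has {1,2}; region has {1,2} → only 6 remains.
A5 = 4: row 5 has {3,5,6}; col 1 has {1,2,6}; region has {1,2,6} → only 4 remains.
D5 = 1: row 5 has {3,4,5,6}; col 4 has {2,3,4,5,6}; region has {2,3,4,5,6} → only 1 remains.
F5 = 2: row 5 has {1,3,4,5,6}; col 6 has {1,3,4,5,6}; region has {1,3,4,5,6} → only 2 remains.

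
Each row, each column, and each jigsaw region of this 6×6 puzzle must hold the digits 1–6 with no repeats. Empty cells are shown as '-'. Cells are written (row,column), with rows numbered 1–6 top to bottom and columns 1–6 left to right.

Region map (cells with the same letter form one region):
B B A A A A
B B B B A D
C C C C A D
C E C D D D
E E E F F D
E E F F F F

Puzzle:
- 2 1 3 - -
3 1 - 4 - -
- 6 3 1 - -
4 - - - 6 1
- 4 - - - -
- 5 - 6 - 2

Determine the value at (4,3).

5

(2,6) = 5: row 2 has {1,3,4}; col 6 has {1,2}; region has {1,6} → only 5 remains.
(3,6) = 4: row 3 has {1,3,6}; col 6 has {1,2,5}; region has {1,5,6} → only 4 remains.
(4,2) = 3: row 4 has {1,4,6}; col 2 has {1,2,4,5,6}; region has {4,5} → only 3 remains.
(4,4) = 2: row 4 has {1,3,4,6}; col 4 has {1,3,4,6}; region has {1,4,5,6} → only 2 remains.
(5,4) = 5: row 5 has {4}; col 4 has {1,2,3,4,6}; region has {2,6} → only 5 remains.
(5,6) = 3: row 5 has {4,5}; col 6 has {1,2,4,5}; region has {1,2,4,5,6} → only 3 remains.
(6,1) = 1: row 6 has {2,5,6}; col 1 has {3,4}; region has {3,4,5} → only 1 remains.
(6,3) = 4: row 6 has {1,2,5,6}; col 3 has {1,3}; region has {2,5,6} → only 4 remains.
(6,5) = 3: row 6 has {1,2,4,5,6}; col 5 has {6}; region has {2,4,5,6} → only 3 remains.
(1,6) = 6: row 1 has {1,2,3}; col 6 has {1,2,3,4,5}; region has {1,3} → only 6 remains.
(2,3) = 6: row 2 has {1,3,4,5}; col 3 has {1,3,4}; region has {1,2,3,4} → only 6 remains.
(2,5) = 2: row 2 has {1,3,4,5,6}; col 5 has {3,6}; region has {1,3,6} → only 2 remains.
(3,5) = 5: row 3 has {1,3,4,6}; col 5 has {2,3,6}; region has {1,2,3,6} → only 5 remains.
(4,3) = 5: row 4 has {1,2,3,4,6}; col 3 has {1,3,4,6}; region has {1,3,4,6} → only 5 remains.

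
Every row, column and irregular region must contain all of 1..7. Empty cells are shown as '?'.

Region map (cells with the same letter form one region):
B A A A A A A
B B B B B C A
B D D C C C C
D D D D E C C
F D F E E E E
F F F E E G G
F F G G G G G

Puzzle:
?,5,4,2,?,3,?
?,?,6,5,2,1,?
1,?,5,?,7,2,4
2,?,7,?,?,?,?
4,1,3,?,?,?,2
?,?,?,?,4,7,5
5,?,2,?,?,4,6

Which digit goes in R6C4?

R1C1 = 7: row 1 has {2,3,4,5}; col 1 has {1,2,4,5}; region has {1,2,5,6} → only 7 remains.
R1C7 = 1: row 1 has {2,3,4,5,7}; col 7 has {2,4,5,6}; region has {2,3,4,5} → only 1 remains.
R2C1 = 3: row 2 has {1,2,5,6}; col 1 has {1,2,4,5,7}; region has {1,2,5,6,7} → only 3 remains.
R2C2 = 4: row 2 has {1,2,3,5,6}; col 2 has {1,5}; region has {1,2,3,5,6,7} → only 4 remains.
R2C7 = 7: row 2 has {1,2,3,4,5,6}; col 7 has {1,2,4,5,6}; region has {1,2,3,4,5} → only 7 remains.
R4C7 = 3: row 4 has {2,7}; col 7 has {1,2,4,5,6,7}; region has {1,2,4,7} → only 3 remains.
R6C1 = 6: row 6 has {4,5,7}; col 1 has {1,2,3,4,5,7}; region has {3,4,5} → only 6 remains.
R6C2 = 2: row 6 has {4,5,6,7}; col 2 has {1,4,5}; region has {3,4,5,6} → only 2 remains.
R6C3 = 1: row 6 has {2,4,5,6,7}; col 3 has {2,3,4,5,6,7}; region has {2,3,4,5,6} → only 1 remains.
R6C4 = 3: row 6 has {1,2,4,5,6,7}; col 4 has {2,5}; region has {2,4} → only 3 remains.

3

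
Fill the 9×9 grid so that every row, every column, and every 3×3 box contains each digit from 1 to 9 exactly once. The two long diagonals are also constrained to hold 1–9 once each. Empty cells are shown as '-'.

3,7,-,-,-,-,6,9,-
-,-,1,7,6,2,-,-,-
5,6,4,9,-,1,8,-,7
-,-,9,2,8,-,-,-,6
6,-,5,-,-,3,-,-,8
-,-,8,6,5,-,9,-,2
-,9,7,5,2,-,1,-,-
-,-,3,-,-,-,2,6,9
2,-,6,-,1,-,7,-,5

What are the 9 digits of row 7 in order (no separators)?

r1c3 = 2 (sole candidate).
r1c5 = 4 (sole candidate).
r1c9 = 1 (sole candidate).
r2c2 = 8 (sole candidate).
r3c5 = 3 (sole candidate).
r3c8 = 2 (sole candidate).
r4c6 = 4 (sole candidate).
r5c4 = 1 (sole candidate).
r5c5 = 9 (sole candidate).
r5c7 = 4 (sole candidate).
r5c8 = 7 (sole candidate).
r6c6 = 7 (sole candidate).
r8c2 = 5 (sole candidate).
r8c5 = 7 (sole candidate).
r8c6 = 8 (sole candidate).
r9c2 = 4 (sole candidate).
r9c4 = 3 (sole candidate).
r9c6 = 9 (sole candidate).
r9c8 = 8 (sole candidate).
r1c4 = 8 (sole candidate).
r1c6 = 5 (sole candidate).
r2c1 = 9 (sole candidate).
r2c8 = 3 (sole candidate).
r2c9 = 4 (sole candidate).
r5c2 = 2 (sole candidate).
r6c8 = 1 (sole candidate).
r7c1 = 8: row 7 has {1,2,5,7,9}; col 1 has {2,3,5,6,9}; box has {2,3,4,5,6,7,9} → only 8 remains.
r7c6 = 6: row 7 has {1,2,5,7,8,9}; col 6 has {1,2,3,4,5,7,8,9}; box has {1,2,3,5,7,8,9} → only 6 remains.
r7c8 = 4: row 7 has {1,2,5,6,7,8,9}; col 8 has {1,2,3,6,7,8,9}; box has {1,2,5,6,7,8,9} → only 4 remains.
r7c9 = 3: row 7 has {1,2,4,5,6,7,8,9}; col 9 has {1,2,4,5,6,7,8,9}; box has {1,2,4,5,6,7,8,9} → only 3 remains.

897526143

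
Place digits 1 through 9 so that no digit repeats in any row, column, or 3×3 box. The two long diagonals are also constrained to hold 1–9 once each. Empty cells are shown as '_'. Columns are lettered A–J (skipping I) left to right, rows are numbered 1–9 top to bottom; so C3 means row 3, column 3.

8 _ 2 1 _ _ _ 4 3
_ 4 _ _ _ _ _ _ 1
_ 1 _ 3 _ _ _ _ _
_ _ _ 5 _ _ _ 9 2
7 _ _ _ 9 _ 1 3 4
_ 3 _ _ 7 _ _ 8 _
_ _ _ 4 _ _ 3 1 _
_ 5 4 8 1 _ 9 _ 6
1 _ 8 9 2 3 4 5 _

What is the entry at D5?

6

J6 = 5: row 6 has {3,7,8}; col 9 has {1,2,3,4,6}; box has {1,2,3,4,8,9} → only 5 remains.
F8 = 7: row 8 has {1,4,5,6,8,9}; col 6 has {3}; box has {1,2,3,4,8,9} → only 7 remains.
H8 = 2: row 8 has {1,4,5,6,7,8,9}; col 8 has {1,3,4,5,8,9}; box has {1,3,4,5,6,9}; main diagonal has {3,4,5,8,9} → only 2 remains.
J9 = 7: row 9 has {1,2,3,4,5,8,9}; col 9 has {1,2,3,4,5,6}; box has {1,2,3,4,5,6,9}; main diagonal has {2,3,4,5,8,9} → only 7 remains.
C3 = 6: row 3 has {1,3}; col 3 has {2,4,8}; box has {1,2,4,8}; main diagonal has {2,3,4,5,7,8,9} → only 6 remains.
H3 = 7: row 3 has {1,3,6}; col 8 has {1,2,3,4,5,8,9}; box has {1,3,4} → only 7 remains.
C4 = 1: row 4 has {2,5,9}; col 3 has {2,4,6,8}; box has {3,7} → only 1 remains.
C5 = 5: row 5 has {1,3,4,7,9}; col 3 has {1,2,4,6,8}; box has {1,3,7} → only 5 remains.
C6 = 9: row 6 has {3,5,7,8}; col 3 has {1,2,4,5,6,8}; box has {1,3,5,7} → only 9 remains.
F6 = 1: row 6 has {3,5,7,8,9}; col 6 has {3,7}; box has {5,7,9}; main diagonal has {2,3,4,5,6,7,8,9} → only 1 remains.
G6 = 6: row 6 has {1,3,5,7,8,9}; col 7 has {1,3,4,9}; box has {1,2,3,4,5,8,9} → only 6 remains.
C7 = 7: row 7 has {1,3,4}; col 3 has {1,2,4,5,6,8,9}; box has {1,4,5,8}; anti-diagonal has {1,3,5,9} → only 7 remains.
J7 = 8: row 7 has {1,3,4,7}; col 9 has {1,2,3,4,5,6,7}; box has {1,2,3,4,5,6,7,9} → only 8 remains.
A8 = 3: row 8 has {1,2,4,5,6,7,8,9}; col 1 has {1,7,8}; box has {1,4,5,7,8} → only 3 remains.
B9 = 6: row 9 has {1,2,3,4,5,7,8,9}; col 2 has {1,3,4,5}; box has {1,3,4,5,7,8} → only 6 remains.
G1 = 5: row 1 has {1,2,3,4,8}; col 7 has {1,3,4,6,9}; box has {1,3,4,7} → only 5 remains.
C2 = 3: row 2 has {1,4}; col 3 has {1,2,4,5,6,7,8,9}; box has {1,2,4,6,8} → only 3 remains.
H2 = 6: row 2 has {1,3,4}; col 8 has {1,2,3,4,5,7,8,9}; box has {1,3,4,5,7}; anti-diagonal has {1,3,5,7,9} → only 6 remains.
J3 = 9: row 3 has {1,3,6,7}; col 9 has {1,2,3,4,5,6,7,8}; box has {1,3,4,5,6,7} → only 9 remains.
B4 = 8: row 4 has {1,2,5,9}; col 2 has {1,3,4,5,6}; box has {1,3,5,7,9} → only 8 remains.
F4 = 4: row 4 has {1,2,5,8,9}; col 6 has {1,3,7}; box has {1,5,7,9}; anti-diagonal has {1,3,5,6,7,9} → only 4 remains.
G4 = 7: row 4 has {1,2,4,5,8,9}; col 7 has {1,3,4,5,6,9}; box has {1,2,3,4,5,6,8,9} → only 7 remains.
B5 = 2: row 5 has {1,3,4,5,7,9}; col 2 has {1,3,4,5,6,8}; box has {1,3,5,7,8,9} → only 2 remains.
D5 = 6: row 5 has {1,2,3,4,5,7,9}; col 4 has {1,3,4,5,8,9}; box has {1,4,5,7,9} → only 6 remains.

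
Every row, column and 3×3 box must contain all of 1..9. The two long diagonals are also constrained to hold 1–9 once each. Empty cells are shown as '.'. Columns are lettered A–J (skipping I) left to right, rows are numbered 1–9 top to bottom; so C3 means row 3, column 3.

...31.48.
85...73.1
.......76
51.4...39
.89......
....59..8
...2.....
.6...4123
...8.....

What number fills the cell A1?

H2 = 9 (sole candidate).
J9 = 7 (sole candidate).
A1 = 6: row 1 has {1,3,4,8}; col 1 has {5,8}; box has {5,8}; main diagonal has {2,4,5,7,9} → only 6 remains.

6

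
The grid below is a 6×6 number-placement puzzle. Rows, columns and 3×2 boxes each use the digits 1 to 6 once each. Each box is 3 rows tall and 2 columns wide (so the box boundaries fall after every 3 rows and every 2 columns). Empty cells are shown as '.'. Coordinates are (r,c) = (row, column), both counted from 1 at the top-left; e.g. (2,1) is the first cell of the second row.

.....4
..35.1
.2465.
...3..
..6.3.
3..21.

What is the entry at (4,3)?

1

(1,4) = 1 (sole candidate).
(3,1) = 1 (sole candidate).
(3,6) = 3 (sole candidate).
(5,4) = 4 (sole candidate).
(6,3) = 5 (sole candidate).
(6,6) = 6 (sole candidate).
(1,3) = 2 (sole candidate).
(1,5) = 6 (sole candidate).
(2,5) = 2 (sole candidate).
(4,3) = 1: row 4 has {3}; col 3 has {2,3,4,5,6}; box has {2,3,4,5,6} → only 1 remains.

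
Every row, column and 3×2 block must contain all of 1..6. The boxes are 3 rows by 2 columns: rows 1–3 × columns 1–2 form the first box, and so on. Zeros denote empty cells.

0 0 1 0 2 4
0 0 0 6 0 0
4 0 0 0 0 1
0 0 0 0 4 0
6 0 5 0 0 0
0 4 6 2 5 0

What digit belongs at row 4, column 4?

row 2, column 5 = 3: row 2 has {6}; col 5 has {2,4,5}; box has {1,2,4} → only 3 remains.
row 2, column 6 = 5: row 2 has {3,6}; col 6 has {1,4}; box has {1,2,3,4} → only 5 remains.
row 3, column 5 = 6: row 3 has {1,4}; col 5 has {2,3,4,5}; box has {1,2,3,4,5} → only 6 remains.
row 4, column 3 = 3: row 4 has {4}; col 3 has {1,5,6}; box has {2,5,6} → only 3 remains.
row 4, column 4 = 1: row 4 has {3,4}; col 4 has {2,6}; box has {2,3,5,6} → only 1 remains.

1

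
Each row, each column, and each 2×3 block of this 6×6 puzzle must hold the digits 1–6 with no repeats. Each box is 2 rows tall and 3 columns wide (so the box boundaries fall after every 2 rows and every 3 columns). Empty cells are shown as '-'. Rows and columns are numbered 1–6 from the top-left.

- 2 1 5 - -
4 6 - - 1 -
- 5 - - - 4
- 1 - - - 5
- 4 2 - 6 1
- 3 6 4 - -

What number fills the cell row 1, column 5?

4

row 1, column 1 = 3: row 1 has {1,2,5}; col 1 has {4}; box has {1,2,4,6} → only 3 remains.
row 1, column 5 = 4: row 1 has {1,2,3,5}; col 5 has {1,6}; box has {1,5} → only 4 remains.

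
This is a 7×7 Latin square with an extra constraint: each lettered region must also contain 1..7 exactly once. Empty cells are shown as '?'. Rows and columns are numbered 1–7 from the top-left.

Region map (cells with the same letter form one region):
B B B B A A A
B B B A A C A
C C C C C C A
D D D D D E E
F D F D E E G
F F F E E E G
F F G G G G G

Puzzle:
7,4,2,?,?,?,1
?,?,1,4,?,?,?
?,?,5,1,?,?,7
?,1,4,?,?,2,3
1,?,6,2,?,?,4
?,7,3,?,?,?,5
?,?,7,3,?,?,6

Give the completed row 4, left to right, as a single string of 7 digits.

5147623

row 2, column 7 = 2 (sole candidate).
row 6, column 4 = 6 (sole candidate).
row 7, column 6 = 1 (sole candidate).
row 1, column 4 = 5 (sole candidate).
row 4, column 4 = 7: row 4 has {1,2,3,4}; col 4 has {1,2,3,4,5,6}; region has {1,2,4} → only 7 remains.
row 6, column 6 = 4 (sole candidate).
row 7, column 5 = 2 (sole candidate).
row 6, column 1 = 2 (sole candidate).
row 6, column 5 = 1 (sole candidate).
row 7, column 2 = 5 (sole candidate).
row 5, column 2 = 3 (sole candidate).
row 7, column 1 = 4 (sole candidate).
row 2, column 2 = 6 (sole candidate).
row 3, column 2 = 2 (sole candidate).
row 2, column 1 = 3 (sole candidate).
row 2, column 5 = 5 (sole candidate).
row 2, column 6 = 7 (sole candidate).
row 3, column 1 = 6 (sole candidate).
row 3, column 6 = 3 (sole candidate).
row 4, column 1 = 5: row 4 has {1,2,3,4,7}; col 1 has {1,2,3,4,6,7}; region has {1,2,3,4,7} → only 5 remains.
row 4, column 5 = 6: row 4 has {1,2,3,4,5,7}; col 5 has {1,2,5}; region has {1,2,3,4,5,7} → only 6 remains.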